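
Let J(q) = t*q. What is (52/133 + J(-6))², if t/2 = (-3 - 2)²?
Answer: 1587863104/17689 ≈ 89766.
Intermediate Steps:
t = 50 (t = 2*(-3 - 2)² = 2*(-5)² = 2*25 = 50)
J(q) = 50*q
(52/133 + J(-6))² = (52/133 + 50*(-6))² = (52*(1/133) - 300)² = (52/133 - 300)² = (-39848/133)² = 1587863104/17689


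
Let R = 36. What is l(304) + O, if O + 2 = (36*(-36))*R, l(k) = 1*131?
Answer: -46527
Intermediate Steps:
l(k) = 131
O = -46658 (O = -2 + (36*(-36))*36 = -2 - 1296*36 = -2 - 46656 = -46658)
l(304) + O = 131 - 46658 = -46527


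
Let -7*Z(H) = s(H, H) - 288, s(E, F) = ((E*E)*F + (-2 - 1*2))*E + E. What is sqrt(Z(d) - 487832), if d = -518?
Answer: 3*I*sqrt(56000921718)/7 ≈ 1.0142e+5*I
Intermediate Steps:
s(E, F) = E + E*(-4 + F*E**2) (s(E, F) = (E**2*F + (-2 - 2))*E + E = (F*E**2 - 4)*E + E = (-4 + F*E**2)*E + E = E*(-4 + F*E**2) + E = E + E*(-4 + F*E**2))
Z(H) = 288/7 - H*(-3 + H**3)/7 (Z(H) = -(H*(-3 + H*H**2) - 288)/7 = -(H*(-3 + H**3) - 288)/7 = -(-288 + H*(-3 + H**3))/7 = 288/7 - H*(-3 + H**3)/7)
sqrt(Z(d) - 487832) = sqrt((288/7 - 1/7*(-518)*(-3 + (-518)**3)) - 487832) = sqrt((288/7 - 1/7*(-518)*(-3 - 138991832)) - 487832) = sqrt((288/7 - 1/7*(-518)*(-138991835)) - 487832) = sqrt((288/7 - 10285395790) - 487832) = sqrt(-71997770242/7 - 487832) = sqrt(-72001185066/7) = 3*I*sqrt(56000921718)/7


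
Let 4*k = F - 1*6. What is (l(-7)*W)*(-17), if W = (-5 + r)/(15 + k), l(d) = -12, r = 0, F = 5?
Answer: -4080/59 ≈ -69.153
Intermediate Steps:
k = -¼ (k = (5 - 1*6)/4 = (5 - 6)/4 = (¼)*(-1) = -¼ ≈ -0.25000)
W = -20/59 (W = (-5 + 0)/(15 - ¼) = -5/59/4 = -5*4/59 = -20/59 ≈ -0.33898)
(l(-7)*W)*(-17) = -12*(-20/59)*(-17) = (240/59)*(-17) = -4080/59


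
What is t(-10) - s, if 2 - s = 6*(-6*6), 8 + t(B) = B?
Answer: -236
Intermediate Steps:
t(B) = -8 + B
s = 218 (s = 2 - 6*(-6*6) = 2 - 6*(-36) = 2 - 1*(-216) = 2 + 216 = 218)
t(-10) - s = (-8 - 10) - 1*218 = -18 - 218 = -236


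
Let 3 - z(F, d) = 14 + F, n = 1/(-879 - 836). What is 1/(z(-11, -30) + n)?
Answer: -1715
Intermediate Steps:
n = -1/1715 (n = 1/(-1715) = -1/1715 ≈ -0.00058309)
z(F, d) = -11 - F (z(F, d) = 3 - (14 + F) = 3 + (-14 - F) = -11 - F)
1/(z(-11, -30) + n) = 1/((-11 - 1*(-11)) - 1/1715) = 1/((-11 + 11) - 1/1715) = 1/(0 - 1/1715) = 1/(-1/1715) = -1715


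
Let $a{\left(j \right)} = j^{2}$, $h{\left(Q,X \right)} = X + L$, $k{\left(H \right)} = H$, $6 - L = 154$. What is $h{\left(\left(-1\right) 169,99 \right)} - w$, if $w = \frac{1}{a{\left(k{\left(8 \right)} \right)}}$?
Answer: $- \frac{3137}{64} \approx -49.016$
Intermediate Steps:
$L = -148$ ($L = 6 - 154 = -148$)
$h{\left(Q,X \right)} = -148 + X$ ($h{\left(Q,X \right)} = X - 148 = -148 + X$)
$w = \frac{1}{64}$ ($w = \frac{1}{8^{2}} = \frac{1}{64} \approx 0.015625$)
$h{\left(\left(-1\right) 169,99 \right)} - w = \left(-148 + 99\right) - \frac{1}{64} = -49 - \frac{1}{64} = - \frac{3137}{64}$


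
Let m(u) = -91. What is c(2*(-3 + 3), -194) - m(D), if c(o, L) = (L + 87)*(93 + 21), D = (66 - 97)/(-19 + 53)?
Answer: -12107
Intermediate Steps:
D = -31/34 ≈ -0.91177
c(o, L) = 9918 + 114*L (c(o, L) = (87 + L)*114 = 9918 + 114*L)
c(2*(-3 + 3), -194) - m(D) = (9918 + 114*(-194)) - 1*(-91) = (9918 - 22116) + 91 = -12198 + 91 = -12107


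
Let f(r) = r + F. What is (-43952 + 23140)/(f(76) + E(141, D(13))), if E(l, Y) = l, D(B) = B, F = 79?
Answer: -5203/74 ≈ -70.311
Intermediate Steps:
f(r) = 79 + r (f(r) = r + 79 = 79 + r)
(-43952 + 23140)/(f(76) + E(141, D(13))) = (-43952 + 23140)/((79 + 76) + 141) = -20812/(155 + 141) = -20812/296 = -20812*1/296 = -5203/74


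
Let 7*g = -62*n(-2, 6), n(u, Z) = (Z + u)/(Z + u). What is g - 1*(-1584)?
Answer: 11026/7 ≈ 1575.1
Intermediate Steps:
n(u, Z) = 1
g = -62/7 (g = (-62*1)/7 = (⅐)*(-62) = -62/7 ≈ -8.8571)
g - 1*(-1584) = -62/7 - 1*(-1584) = -62/7 + 1584 = 11026/7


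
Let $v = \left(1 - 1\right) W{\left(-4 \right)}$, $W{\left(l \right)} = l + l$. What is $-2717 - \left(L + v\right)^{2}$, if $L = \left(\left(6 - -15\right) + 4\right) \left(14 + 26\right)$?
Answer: $-1002717$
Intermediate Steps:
$L = 1000$ ($L = \left(\left(6 + 15\right) + 4\right) 40 = \left(21 + 4\right) 40 = 25 \cdot 40 = 1000$)
$W{\left(l \right)} = 2 l$
$v = 0$ ($v = \left(1 - 1\right) 2 \left(-4\right) = 0 \left(-8\right) = 0$)
$-2717 - \left(L + v\right)^{2} = -2717 - \left(1000 + 0\right)^{2} = -2717 - 1000^{2} = -2717 - 1000000 = -1002717$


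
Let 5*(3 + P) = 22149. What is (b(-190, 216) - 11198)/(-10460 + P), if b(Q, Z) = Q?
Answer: 28470/15083 ≈ 1.8876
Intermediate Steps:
P = 22134/5 (P = -3 + (⅕)*22149 = -3 + 22149/5 = 22134/5 ≈ 4426.8)
(b(-190, 216) - 11198)/(-10460 + P) = (-190 - 11198)/(-10460 + 22134/5) = -11388/(-30166/5) = -11388*(-5/30166) = 28470/15083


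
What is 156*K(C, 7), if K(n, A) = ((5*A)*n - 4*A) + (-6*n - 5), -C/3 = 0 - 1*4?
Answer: 49140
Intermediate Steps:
C = 12 (C = -3*(0 - 1*4) = -3*(0 - 4) = -3*(-4) = 12)
K(n, A) = -5 - 6*n - 4*A + 5*A*n (K(n, A) = (5*A*n - 4*A) + (-5 - 6*n) = (-4*A + 5*A*n) + (-5 - 6*n) = -5 - 6*n - 4*A + 5*A*n)
156*K(C, 7) = 156*(-5 - 6*12 - 4*7 + 5*7*12) = 156*(-5 - 72 - 28 + 420) = 156*315 = 49140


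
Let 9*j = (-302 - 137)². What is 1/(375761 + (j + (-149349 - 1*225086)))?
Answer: 9/204655 ≈ 4.3976e-5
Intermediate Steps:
j = 192721/9 (j = (-302 - 137)²/9 = (⅑)*(-439)² = (⅑)*192721 = 192721/9 ≈ 21413.)
1/(375761 + (j + (-149349 - 1*225086))) = 1/(375761 + (192721/9 + (-149349 - 1*225086))) = 1/(375761 + (192721/9 + (-149349 - 225086))) = 1/(375761 + (192721/9 - 374435)) = 1/(375761 - 3177194/9) = 1/(204655/9) = 9/204655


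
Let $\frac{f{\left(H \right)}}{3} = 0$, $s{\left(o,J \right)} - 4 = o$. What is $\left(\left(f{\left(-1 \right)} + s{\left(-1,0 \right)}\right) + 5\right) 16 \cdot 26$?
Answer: $3328$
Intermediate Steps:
$s{\left(o,J \right)} = 4 + o$
$f{\left(H \right)} = 0$ ($f{\left(H \right)} = 3 \cdot 0 = 0$)
$\left(\left(f{\left(-1 \right)} + s{\left(-1,0 \right)}\right) + 5\right) 16 \cdot 26 = \left(\left(0 + \left(4 - 1\right)\right) + 5\right) 16 \cdot 26 = \left(\left(0 + 3\right) + 5\right) 16 \cdot 26 = \left(3 + 5\right) 16 \cdot 26 = 8 \cdot 16 \cdot 26 = 128 \cdot 26 = 3328$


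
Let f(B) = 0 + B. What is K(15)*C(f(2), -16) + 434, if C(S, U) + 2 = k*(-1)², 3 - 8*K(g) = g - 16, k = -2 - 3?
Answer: 861/2 ≈ 430.50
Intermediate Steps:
k = -5
K(g) = 19/8 - g/8 (K(g) = 3/8 - (g - 16)/8 = 3/8 - (-16 + g)/8 = 3/8 + (2 - g/8) = 19/8 - g/8)
f(B) = B
C(S, U) = -7 (C(S, U) = -2 - 5*(-1)² = -2 - 5*1 = -2 - 5 = -7)
K(15)*C(f(2), -16) + 434 = (19/8 - ⅛*15)*(-7) + 434 = (19/8 - 15/8)*(-7) + 434 = (½)*(-7) + 434 = -7/2 + 434 = 861/2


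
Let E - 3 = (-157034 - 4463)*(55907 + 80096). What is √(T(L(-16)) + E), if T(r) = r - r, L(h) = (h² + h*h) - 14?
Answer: 2*I*√5491019122 ≈ 1.482e+5*I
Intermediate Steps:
L(h) = -14 + 2*h² (L(h) = (h² + h²) - 14 = 2*h² - 14 = -14 + 2*h²)
T(r) = 0
E = -21964076488 (E = 3 + (-157034 - 4463)*(55907 + 80096) = 3 - 161497*136003 = 3 - 21964076491 = -21964076488)
√(T(L(-16)) + E) = √(0 - 21964076488) = √(-21964076488) = 2*I*√5491019122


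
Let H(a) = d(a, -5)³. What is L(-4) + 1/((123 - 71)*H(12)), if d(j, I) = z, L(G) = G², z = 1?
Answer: 833/52 ≈ 16.019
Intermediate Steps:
d(j, I) = 1
H(a) = 1 (H(a) = 1³ = 1)
L(-4) + 1/((123 - 71)*H(12)) = (-4)² + 1/((123 - 71)*1) = 16 + 1/52 = 833/52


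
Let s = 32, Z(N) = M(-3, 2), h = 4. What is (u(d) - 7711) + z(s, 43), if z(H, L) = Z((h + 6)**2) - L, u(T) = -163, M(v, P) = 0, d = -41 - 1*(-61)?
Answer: -7917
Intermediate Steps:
d = 20 (d = -41 + 61 = 20)
Z(N) = 0
z(H, L) = -L (z(H, L) = 0 - L = -L)
(u(d) - 7711) + z(s, 43) = (-163 - 7711) - 1*43 = -7874 - 43 = -7917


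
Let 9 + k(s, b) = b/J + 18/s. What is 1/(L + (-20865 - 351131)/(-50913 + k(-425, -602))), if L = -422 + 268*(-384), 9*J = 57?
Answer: -205981521/21283392557164 ≈ -9.6780e-6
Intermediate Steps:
J = 19/3 (J = (⅑)*57 = 19/3 ≈ 6.3333)
k(s, b) = -9 + 18/s + 3*b/19 (k(s, b) = -9 + (b/(19/3) + 18/s) = -9 + (b*(3/19) + 18/s) = -9 + (3*b/19 + 18/s) = -9 + (18/s + 3*b/19) = -9 + 18/s + 3*b/19)
L = -103334 (L = -422 - 102912 = -103334)
1/(L + (-20865 - 351131)/(-50913 + k(-425, -602))) = 1/(-103334 + (-20865 - 351131)/(-50913 + (-9 + 18/(-425) + (3/19)*(-602)))) = 1/(-103334 - 371996/(-50913 + (-9 + 18*(-1/425) - 1806/19))) = 1/(-103334 - 371996/(-50913 + (-9 - 18/425 - 1806/19))) = 1/(-103334 - 371996/(-50913 - 840567/8075)) = 1/(-103334 - 371996/(-411963042/8075)) = 1/(-103334 - 371996*(-8075/411963042)) = 1/(-103334 + 1501933850/205981521) = 1/(-21283392557164/205981521) = -205981521/21283392557164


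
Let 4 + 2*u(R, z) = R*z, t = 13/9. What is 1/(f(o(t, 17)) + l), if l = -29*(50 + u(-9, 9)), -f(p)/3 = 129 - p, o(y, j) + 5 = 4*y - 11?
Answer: -6/3811 ≈ -0.0015744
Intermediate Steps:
t = 13/9 (t = 13*(1/9) = 13/9 ≈ 1.4444)
o(y, j) = -16 + 4*y (o(y, j) = -5 + (4*y - 11) = -5 + (-11 + 4*y) = -16 + 4*y)
f(p) = -387 + 3*p (f(p) = -3*(129 - p) = -387 + 3*p)
u(R, z) = -2 + R*z/2 (u(R, z) = -2 + (R*z)/2 = -2 + R*z/2)
l = -435/2 (l = -29*(50 + (-2 + (1/2)*(-9)*9)) = -29*(50 + (-2 - 81/2)) = -29*(50 - 85/2) = -29*15/2 = -435/2 ≈ -217.50)
1/(f(o(t, 17)) + l) = 1/((-387 + 3*(-16 + 4*(13/9))) - 435/2) = 1/((-387 + 3*(-16 + 52/9)) - 435/2) = 1/((-387 + 3*(-92/9)) - 435/2) = 1/((-387 - 92/3) - 435/2) = 1/(-1253/3 - 435/2) = 1/(-3811/6) = -6/3811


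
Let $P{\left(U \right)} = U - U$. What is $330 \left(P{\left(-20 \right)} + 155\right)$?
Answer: $51150$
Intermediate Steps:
$P{\left(U \right)} = 0$
$330 \left(P{\left(-20 \right)} + 155\right) = 330 \left(0 + 155\right) = 330 \cdot 155 = 51150$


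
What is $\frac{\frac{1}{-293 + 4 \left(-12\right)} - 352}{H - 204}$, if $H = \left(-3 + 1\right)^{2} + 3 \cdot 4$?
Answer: $\frac{120033}{64108} \approx 1.8724$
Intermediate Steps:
$H = 16$ ($H = \left(-2\right)^{2} + 12 = 4 + 12 = 16$)
$\frac{\frac{1}{-293 + 4 \left(-12\right)} - 352}{H - 204} = \frac{\frac{1}{-293 + 4 \left(-12\right)} - 352}{16 - 204} = \frac{\frac{1}{-293 - 48} - 352}{-188} = \left(\frac{1}{-341} - 352\right) \left(- \frac{1}{188}\right) = \left(- \frac{1}{341} - 352\right) \left(- \frac{1}{188}\right) = \left(- \frac{120033}{341}\right) \left(- \frac{1}{188}\right) = \frac{120033}{64108}$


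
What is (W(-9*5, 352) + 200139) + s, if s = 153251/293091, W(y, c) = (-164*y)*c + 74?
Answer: 820060857794/293091 ≈ 2.7980e+6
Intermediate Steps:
W(y, c) = 74 - 164*c*y (W(y, c) = -164*c*y + 74 = 74 - 164*c*y)
s = 153251/293091 (s = 153251*(1/293091) = 153251/293091 ≈ 0.52288)
(W(-9*5, 352) + 200139) + s = ((74 - 164*352*(-9*5)) + 200139) + 153251/293091 = ((74 - 164*352*(-45)) + 200139) + 153251/293091 = ((74 + 2597760) + 200139) + 153251/293091 = (2597834 + 200139) + 153251/293091 = 2797973 + 153251/293091 = 820060857794/293091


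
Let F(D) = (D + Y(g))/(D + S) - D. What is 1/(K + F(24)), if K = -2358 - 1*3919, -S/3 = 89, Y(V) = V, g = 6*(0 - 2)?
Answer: -81/510385 ≈ -0.00015870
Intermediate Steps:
g = -12 (g = 6*(-2) = -12)
S = -267 (S = -3*89 = -267)
K = -6277 (K = -2358 - 3919 = -6277)
F(D) = -D + (-12 + D)/(-267 + D) (F(D) = (D - 12)/(D - 267) - D = (-12 + D)/(-267 + D) - D = -D + (-12 + D)/(-267 + D))
1/(K + F(24)) = 1/(-6277 + (-12 - 1*24**2 + 268*24)/(-267 + 24)) = 1/(-6277 + (-12 - 1*576 + 6432)/(-243)) = 1/(-6277 - (-12 - 576 + 6432)/243) = 1/(-6277 - 1/243*5844) = 1/(-6277 - 1948/81) = 1/(-510385/81) = -81/510385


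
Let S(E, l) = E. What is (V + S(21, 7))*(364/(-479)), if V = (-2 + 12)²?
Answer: -44044/479 ≈ -91.950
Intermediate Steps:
V = 100 (V = 10² = 100)
(V + S(21, 7))*(364/(-479)) = (100 + 21)*(364/(-479)) = 121*(364*(-1/479)) = 121*(-364/479) = -44044/479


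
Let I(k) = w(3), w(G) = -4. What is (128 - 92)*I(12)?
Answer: -144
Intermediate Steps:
I(k) = -4
(128 - 92)*I(12) = (128 - 92)*(-4) = 36*(-4) = -144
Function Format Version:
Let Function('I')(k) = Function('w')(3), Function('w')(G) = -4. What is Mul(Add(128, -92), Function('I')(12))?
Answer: -144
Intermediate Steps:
Function('I')(k) = -4
Mul(Add(128, -92), Function('I')(12)) = Mul(Add(128, -92), -4) = Mul(36, -4) = -144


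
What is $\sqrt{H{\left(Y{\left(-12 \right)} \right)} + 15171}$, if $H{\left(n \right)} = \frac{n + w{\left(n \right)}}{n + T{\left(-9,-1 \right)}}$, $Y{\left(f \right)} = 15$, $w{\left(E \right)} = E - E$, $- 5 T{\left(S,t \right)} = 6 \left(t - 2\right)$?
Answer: $\frac{\sqrt{14580106}}{31} \approx 123.17$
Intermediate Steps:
$T{\left(S,t \right)} = \frac{12}{5} - \frac{6 t}{5}$ ($T{\left(S,t \right)} = - \frac{6 \left(t - 2\right)}{5} = - \frac{6 \left(-2 + t\right)}{5} = - \frac{-12 + 6 t}{5} = \frac{12}{5} - \frac{6 t}{5}$)
$w{\left(E \right)} = 0$
$H{\left(n \right)} = \frac{n}{\frac{18}{5} + n}$ ($H{\left(n \right)} = \frac{n + 0}{n + \left(\frac{12}{5} - - \frac{6}{5}\right)} = \frac{n}{n + \left(\frac{12}{5} + \frac{6}{5}\right)} = \frac{n}{n + \frac{18}{5}} = \frac{n}{\frac{18}{5} + n}$)
$\sqrt{H{\left(Y{\left(-12 \right)} \right)} + 15171} = \sqrt{5 \cdot 15 \frac{1}{18 + 5 \cdot 15} + 15171} = \sqrt{5 \cdot 15 \frac{1}{18 + 75} + 15171} = \sqrt{5 \cdot 15 \cdot \frac{1}{93} + 15171} = \sqrt{\frac{25}{31} + 15171} = \sqrt{\frac{470326}{31}} = \frac{\sqrt{14580106}}{31}$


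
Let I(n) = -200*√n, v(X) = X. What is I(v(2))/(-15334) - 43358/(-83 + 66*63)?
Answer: -266/25 + 100*√2/7667 ≈ -10.622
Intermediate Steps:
I(v(2))/(-15334) - 43358/(-83 + 66*63) = -200*√2/(-15334) - 43358/(-83 + 66*63) = -200*√2*(-1/15334) - 43358/(-83 + 4158) = 100*√2/7667 - 43358/4075 = 100*√2/7667 - 43358*1/4075 = 100*√2/7667 - 266/25 = -266/25 + 100*√2/7667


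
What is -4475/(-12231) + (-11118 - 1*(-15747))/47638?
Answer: 269797349/582660378 ≈ 0.46304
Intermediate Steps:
-4475/(-12231) + (-11118 - 1*(-15747))/47638 = -4475*(-1/12231) + (-11118 + 15747)*(1/47638) = 4475/12231 + 4629*(1/47638) = 4475/12231 + 4629/47638 = 269797349/582660378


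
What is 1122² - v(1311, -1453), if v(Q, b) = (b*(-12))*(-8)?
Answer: 1398372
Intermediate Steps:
v(Q, b) = 96*b (v(Q, b) = -12*b*(-8) = 96*b)
1122² - v(1311, -1453) = 1122² - 96*(-1453) = 1258884 - 1*(-139488) = 1258884 + 139488 = 1398372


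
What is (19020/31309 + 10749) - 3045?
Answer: 241223556/31309 ≈ 7704.6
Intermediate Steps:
(19020/31309 + 10749) - 3045 = 336559461/31309 - 3045 = 241223556/31309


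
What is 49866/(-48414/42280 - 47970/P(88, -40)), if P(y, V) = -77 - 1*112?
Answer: 3162501720/16023979 ≈ 197.36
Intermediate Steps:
P(y, V) = -189 (P(y, V) = -77 - 112 = -189)
49866/(-48414/42280 - 47970/P(88, -40)) = 49866/(-48414/42280 - 47970/(-189)) = 49866/(-48414*1/42280 - 47970*(-1/189)) = 49866/(-24207/21140 + 5330/21) = 49866/(16023979/63420) = 49866*(63420/16023979) = 3162501720/16023979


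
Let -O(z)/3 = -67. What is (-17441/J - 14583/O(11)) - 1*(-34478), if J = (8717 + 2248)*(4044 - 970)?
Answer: 77698835439103/2258329470 ≈ 34405.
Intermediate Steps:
J = 33706410 (J = 10965*3074 = 33706410)
O(z) = 201 (O(z) = -3*(-67) = 201)
(-17441/J - 14583/O(11)) - 1*(-34478) = (-17441/33706410 - 14583/201) - 1*(-34478) = (-17441*1/33706410 - 14583*1/201) + 34478 = (-17441/33706410 - 4861/67) + 34478 = -163848027557/2258329470 + 34478 = 77698835439103/2258329470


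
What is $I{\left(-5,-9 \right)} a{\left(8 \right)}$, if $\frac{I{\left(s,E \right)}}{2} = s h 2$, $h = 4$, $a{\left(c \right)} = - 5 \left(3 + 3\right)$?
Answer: $2400$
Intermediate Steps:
$a{\left(c \right)} = -30$ ($a{\left(c \right)} = \left(-5\right) 6 = -30$)
$I{\left(s,E \right)} = 16 s$ ($I{\left(s,E \right)} = 2 s 4 \cdot 2 = 2 \cdot 4 s 2 = 2 \cdot 8 s = 16 s$)
$I{\left(-5,-9 \right)} a{\left(8 \right)} = 16 \left(-5\right) \left(-30\right) = \left(-80\right) \left(-30\right) = 2400$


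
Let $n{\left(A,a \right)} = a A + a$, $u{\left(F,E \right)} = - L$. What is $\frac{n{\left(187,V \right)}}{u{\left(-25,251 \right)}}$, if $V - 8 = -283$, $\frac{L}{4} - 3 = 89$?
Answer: $\frac{12925}{92} \approx 140.49$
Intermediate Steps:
$L = 368$ ($L = 12 + 4 \cdot 89 = 12 + 356 = 368$)
$V = -275$ ($V = 8 - 283 = -275$)
$u{\left(F,E \right)} = -368$ ($u{\left(F,E \right)} = \left(-1\right) 368 = -368$)
$n{\left(A,a \right)} = a + A a$ ($n{\left(A,a \right)} = A a + a = a + A a$)
$\frac{n{\left(187,V \right)}}{u{\left(-25,251 \right)}} = \frac{\left(-275\right) \left(1 + 187\right)}{-368} = \left(-275\right) 188 \left(- \frac{1}{368}\right) = \left(-51700\right) \left(- \frac{1}{368}\right) = \frac{12925}{92}$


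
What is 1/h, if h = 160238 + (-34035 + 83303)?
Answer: 1/209506 ≈ 4.7731e-6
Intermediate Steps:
h = 209506 (h = 160238 + 49268 = 209506)
1/h = 1/209506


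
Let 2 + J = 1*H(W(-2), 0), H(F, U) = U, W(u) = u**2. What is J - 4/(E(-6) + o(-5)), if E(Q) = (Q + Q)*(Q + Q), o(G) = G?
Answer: -282/139 ≈ -2.0288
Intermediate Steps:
E(Q) = 4*Q**2 (E(Q) = (2*Q)*(2*Q) = 4*Q**2)
J = -2 (J = -2 + 1*0 = -2 + 0 = -2)
J - 4/(E(-6) + o(-5)) = -2 - 4/(4*(-6)**2 - 5) = -2 - 4/(4*36 - 5) = -2 - 4/(144 - 5) = -2 - 4/139 = -282/139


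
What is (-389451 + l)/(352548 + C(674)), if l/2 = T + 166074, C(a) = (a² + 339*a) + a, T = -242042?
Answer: -541387/1035984 ≈ -0.52258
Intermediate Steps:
C(a) = a² + 340*a
l = -151936 (l = 2*(-242042 + 166074) = 2*(-75968) = -151936)
(-389451 + l)/(352548 + C(674)) = (-389451 - 151936)/(352548 + 674*(340 + 674)) = -541387/(352548 + 674*1014) = -541387/(352548 + 683436) = -541387/1035984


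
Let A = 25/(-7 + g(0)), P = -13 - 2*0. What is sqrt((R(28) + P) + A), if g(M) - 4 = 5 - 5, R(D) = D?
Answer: 2*sqrt(15)/3 ≈ 2.5820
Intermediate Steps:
P = -13 (P = -13 + 0 = -13)
g(M) = 4 (g(M) = 4 + (5 - 5) = 4 + 0 = 4)
A = -25/3 (A = 25/(-7 + 4) = 25/(-3) = -1/3*25 = -25/3 ≈ -8.3333)
sqrt((R(28) + P) + A) = sqrt((28 - 13) - 25/3) = sqrt(15 - 25/3) = sqrt(20/3) = 2*sqrt(15)/3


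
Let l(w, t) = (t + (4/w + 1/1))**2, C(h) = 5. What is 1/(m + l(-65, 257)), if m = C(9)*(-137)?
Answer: 4225/278204631 ≈ 1.5187e-5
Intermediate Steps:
l(w, t) = (1 + t + 4/w)**2 (l(w, t) = (t + (4/w + 1*1))**2 = (t + (4/w + 1))**2 = (t + (1 + 4/w))**2 = (1 + t + 4/w)**2)
m = -685 (m = 5*(-137) = -685)
1/(m + l(-65, 257)) = 1/(-685 + (4 - 65 + 257*(-65))**2/(-65)**2) = 1/(-685 + (4 - 65 - 16705)**2/4225) = 1/(-685 + (1/4225)*(-16766)**2) = 1/(-685 + (1/4225)*281098756) = 1/(-685 + 281098756/4225) = 1/(278204631/4225) = 4225/278204631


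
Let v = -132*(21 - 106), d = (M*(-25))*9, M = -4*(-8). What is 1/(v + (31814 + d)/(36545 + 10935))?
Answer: 23740/266375107 ≈ 8.9122e-5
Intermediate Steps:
M = 32
d = -7200 (d = (32*(-25))*9 = -800*9 = -7200)
v = 11220 (v = -132*(-85) = 11220)
1/(v + (31814 + d)/(36545 + 10935)) = 1/(11220 + (31814 - 7200)/(36545 + 10935)) = 1/(11220 + 24614/47480) = 1/(11220 + 24614*(1/47480)) = 1/(11220 + 12307/23740) = 1/(266375107/23740) = 23740/266375107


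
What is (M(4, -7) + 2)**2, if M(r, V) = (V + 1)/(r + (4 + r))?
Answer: 9/4 ≈ 2.2500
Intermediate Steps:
M(r, V) = (1 + V)/(4 + 2*r)
(M(4, -7) + 2)**2 = ((1 - 7)/(2*(2 + 4)) + 2)**2 = ((1/2)*(-6)/6 + 2)**2 = ((1/2)*(1/6)*(-6) + 2)**2 = (-1/2 + 2)**2 = (3/2)**2 = 9/4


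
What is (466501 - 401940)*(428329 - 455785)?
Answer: -1772586816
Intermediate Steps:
(466501 - 401940)*(428329 - 455785) = 64561*(-27456) = -1772586816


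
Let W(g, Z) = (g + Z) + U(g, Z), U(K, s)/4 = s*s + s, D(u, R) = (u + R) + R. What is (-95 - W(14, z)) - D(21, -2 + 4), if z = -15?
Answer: -959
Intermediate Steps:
D(u, R) = u + 2*R (D(u, R) = (R + u) + R = u + 2*R)
U(K, s) = 4*s + 4*s² (U(K, s) = 4*(s*s + s) = 4*(s² + s) = 4*(s + s²) = 4*s + 4*s²)
W(g, Z) = Z + g + 4*Z*(1 + Z) (W(g, Z) = (g + Z) + 4*Z*(1 + Z) = (Z + g) + 4*Z*(1 + Z) = Z + g + 4*Z*(1 + Z))
(-95 - W(14, z)) - D(21, -2 + 4) = (-95 - (-15 + 14 + 4*(-15)*(1 - 15))) - (21 + 2*(-2 + 4)) = (-95 - (-15 + 14 + 4*(-15)*(-14))) - (21 + 2*2) = (-95 - (-15 + 14 + 840)) - (21 + 4) = (-95 - 1*839) - 1*25 = (-95 - 839) - 25 = -934 - 25 = -959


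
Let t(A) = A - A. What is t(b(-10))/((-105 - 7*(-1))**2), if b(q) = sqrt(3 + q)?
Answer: 0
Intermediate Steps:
t(A) = 0
t(b(-10))/((-105 - 7*(-1))**2) = 0/((-105 - 7*(-1))**2) = 0/((-105 + 7)**2) = 0/((-98)**2) = 0/9604 = 0*(1/9604) = 0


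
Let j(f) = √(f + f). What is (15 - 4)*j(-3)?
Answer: 11*I*√6 ≈ 26.944*I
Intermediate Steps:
j(f) = √2*√f (j(f) = √(2*f) = √2*√f)
(15 - 4)*j(-3) = (15 - 4)*(√2*√(-3)) = 11*(√2*(I*√3)) = 11*(I*√6) = 11*I*√6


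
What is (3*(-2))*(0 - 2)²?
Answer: -24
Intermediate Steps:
(3*(-2))*(0 - 2)² = -6*(-2)² = -6*4 = -24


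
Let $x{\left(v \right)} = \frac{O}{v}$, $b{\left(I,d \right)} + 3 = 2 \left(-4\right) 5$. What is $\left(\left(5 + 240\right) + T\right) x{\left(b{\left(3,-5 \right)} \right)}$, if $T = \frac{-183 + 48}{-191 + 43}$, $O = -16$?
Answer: $\frac{145580}{1591} \approx 91.502$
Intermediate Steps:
$T = \frac{135}{148}$ ($T = - \frac{135}{-148} = \left(-135\right) \left(- \frac{1}{148}\right) = \frac{135}{148} \approx 0.91216$)
$b{\left(I,d \right)} = -43$ ($b{\left(I,d \right)} = -3 + 2 \left(-4\right) 5 = -3 - 40 = -43$)
$x{\left(v \right)} = - \frac{16}{v}$
$\left(\left(5 + 240\right) + T\right) x{\left(b{\left(3,-5 \right)} \right)} = \left(\left(5 + 240\right) + \frac{135}{148}\right) \left(- \frac{16}{-43}\right) = \left(245 + \frac{135}{148}\right) \left(\left(-16\right) \left(- \frac{1}{43}\right)\right) = \frac{36395}{148} \cdot \frac{16}{43} = \frac{145580}{1591}$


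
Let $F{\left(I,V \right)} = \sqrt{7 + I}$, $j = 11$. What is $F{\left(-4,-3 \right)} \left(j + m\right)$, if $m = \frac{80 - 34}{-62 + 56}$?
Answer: $\frac{10 \sqrt{3}}{3} \approx 5.7735$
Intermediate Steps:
$m = - \frac{23}{3}$ ($m = \frac{46}{-6} = 46 \left(- \frac{1}{6}\right) = - \frac{23}{3} \approx -7.6667$)
$F{\left(-4,-3 \right)} \left(j + m\right) = \sqrt{7 - 4} \left(11 - \frac{23}{3}\right) = \sqrt{3} \cdot \frac{10}{3} = \frac{10 \sqrt{3}}{3}$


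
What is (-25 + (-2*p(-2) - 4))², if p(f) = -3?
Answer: 529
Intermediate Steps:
(-25 + (-2*p(-2) - 4))² = (-25 + (-2*(-3) - 4))² = (-25 + (6 - 4))² = (-25 + 2)² = (-23)² = 529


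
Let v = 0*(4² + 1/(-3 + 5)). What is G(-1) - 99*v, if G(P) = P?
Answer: -1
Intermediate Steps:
v = 0 (v = 0*(16 + 1/2) = 0*(16 + ½) = 0*(33/2) = 0)
G(-1) - 99*v = -1 - 99*0 = -1 + 0 = -1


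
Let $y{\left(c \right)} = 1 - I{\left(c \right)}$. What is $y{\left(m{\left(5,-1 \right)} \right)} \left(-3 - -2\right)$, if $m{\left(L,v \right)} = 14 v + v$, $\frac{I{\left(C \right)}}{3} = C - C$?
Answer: $-1$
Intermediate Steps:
$I{\left(C \right)} = 0$ ($I{\left(C \right)} = 3 \left(C - C\right) = 3 \cdot 0 = 0$)
$m{\left(L,v \right)} = 15 v$
$y{\left(c \right)} = 1$ ($y{\left(c \right)} = 1 - 0 = 1 + 0 = 1$)
$y{\left(m{\left(5,-1 \right)} \right)} \left(-3 - -2\right) = 1 \left(-3 - -2\right) = 1 \left(-3 + 2\right) = 1 \left(-1\right) = -1$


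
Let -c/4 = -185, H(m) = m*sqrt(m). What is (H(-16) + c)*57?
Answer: 42180 - 3648*I ≈ 42180.0 - 3648.0*I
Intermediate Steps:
H(m) = m**(3/2)
c = 740 (c = -4*(-185) = 740)
(H(-16) + c)*57 = ((-16)**(3/2) + 740)*57 = (-64*I + 740)*57 = (740 - 64*I)*57 = 42180 - 3648*I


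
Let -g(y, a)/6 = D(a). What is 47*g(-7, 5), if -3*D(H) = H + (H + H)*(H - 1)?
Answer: 4230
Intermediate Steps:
D(H) = -H/3 - 2*H*(-1 + H)/3 (D(H) = -(H + (H + H)*(H - 1))/3 = -(H + (2*H)*(-1 + H))/3 = -(H + 2*H*(-1 + H))/3 = -H/3 - 2*H*(-1 + H)/3)
g(y, a) = -2*a*(1 - 2*a)
47*g(-7, 5) = 47*(2*5*(-1 + 2*5)) = 47*(2*5*(-1 + 10)) = 47*(2*5*9) = 47*90 = 4230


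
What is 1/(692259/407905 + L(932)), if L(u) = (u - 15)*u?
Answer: 407905/348614253079 ≈ 1.1701e-6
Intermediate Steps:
L(u) = u*(-15 + u) (L(u) = (-15 + u)*u = u*(-15 + u))
1/(692259/407905 + L(932)) = 1/(692259/407905 + 932*(-15 + 932)) = 1/(692259*(1/407905) + 932*917) = 1/(692259/407905 + 854644) = 1/(348614253079/407905) = 407905/348614253079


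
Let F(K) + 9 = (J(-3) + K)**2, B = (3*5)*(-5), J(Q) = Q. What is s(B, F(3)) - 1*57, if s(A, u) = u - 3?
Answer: -69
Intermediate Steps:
B = -75 (B = 15*(-5) = -75)
F(K) = -9 + (-3 + K)**2
s(A, u) = -3 + u
s(B, F(3)) - 1*57 = (-3 + 3*(-6 + 3)) - 1*57 = (-3 + 3*(-3)) - 57 = (-3 - 9) - 57 = -12 - 57 = -69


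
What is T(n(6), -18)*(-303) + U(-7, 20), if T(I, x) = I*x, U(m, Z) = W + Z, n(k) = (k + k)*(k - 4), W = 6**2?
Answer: 130952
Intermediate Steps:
W = 36
n(k) = 2*k*(-4 + k) (n(k) = (2*k)*(-4 + k) = 2*k*(-4 + k))
U(m, Z) = 36 + Z
T(n(6), -18)*(-303) + U(-7, 20) = ((2*6*(-4 + 6))*(-18))*(-303) + (36 + 20) = ((2*6*2)*(-18))*(-303) + 56 = (24*(-18))*(-303) + 56 = -432*(-303) + 56 = 130896 + 56 = 130952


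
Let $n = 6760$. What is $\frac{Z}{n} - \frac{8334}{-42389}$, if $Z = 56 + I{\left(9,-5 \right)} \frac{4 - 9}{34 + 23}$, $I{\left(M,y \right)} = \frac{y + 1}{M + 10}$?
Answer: $\frac{836651797}{4083332370} \approx 0.20489$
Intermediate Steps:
$I{\left(M,y \right)} = \frac{1 + y}{10 + M}$
$Z = \frac{60668}{1083}$ ($Z = 56 + \frac{1 - 5}{10 + 9} \frac{4 - 9}{34 + 23} = 56 + \frac{1}{19} \left(-4\right) \left(- \frac{5}{57}\right) = 56 + \frac{1}{19} \left(-4\right) \left(\left(-5\right) \frac{1}{57}\right) = 56 - - \frac{20}{1083} = 56 + \frac{20}{1083} = \frac{60668}{1083} \approx 56.018$)
$\frac{Z}{n} - \frac{8334}{-42389} = \frac{60668}{1083 \cdot 6760} - \frac{8334}{-42389} = \frac{60668}{1083} \cdot \frac{1}{6760} - - \frac{8334}{42389} = \frac{15167}{1830270} + \frac{8334}{42389} = \frac{836651797}{4083332370}$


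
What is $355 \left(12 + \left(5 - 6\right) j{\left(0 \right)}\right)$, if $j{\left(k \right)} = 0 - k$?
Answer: $4260$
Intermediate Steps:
$j{\left(k \right)} = - k$
$355 \left(12 + \left(5 - 6\right) j{\left(0 \right)}\right) = 355 \left(12 + \left(5 - 6\right) \left(\left(-1\right) 0\right)\right) = 355 \left(12 - 0\right) = 355 \left(12 + 0\right) = 355 \cdot 12 = 4260$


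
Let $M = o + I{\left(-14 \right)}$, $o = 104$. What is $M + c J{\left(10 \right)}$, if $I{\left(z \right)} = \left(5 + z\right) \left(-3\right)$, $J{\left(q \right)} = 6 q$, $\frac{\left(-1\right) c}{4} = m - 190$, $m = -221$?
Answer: $98771$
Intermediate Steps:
$c = 1644$ ($c = - 4 \left(-221 - 190\right) = \left(-4\right) \left(-411\right) = 1644$)
$I{\left(z \right)} = -15 - 3 z$
$M = 131$ ($M = 104 - -27 = 104 + \left(-15 + 42\right) = 104 + 27 = 131$)
$M + c J{\left(10 \right)} = 131 + 1644 \cdot 6 \cdot 10 = 131 + 1644 \cdot 60 = 131 + 98640 = 98771$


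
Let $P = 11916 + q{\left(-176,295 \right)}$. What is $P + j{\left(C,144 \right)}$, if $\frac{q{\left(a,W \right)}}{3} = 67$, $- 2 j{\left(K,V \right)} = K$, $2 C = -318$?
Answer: $\frac{24393}{2} \approx 12197.0$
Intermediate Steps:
$C = -159$ ($C = \frac{1}{2} \left(-318\right) = -159$)
$j{\left(K,V \right)} = - \frac{K}{2}$
$q{\left(a,W \right)} = 201$ ($q{\left(a,W \right)} = 3 \cdot 67 = 201$)
$P = 12117$ ($P = 11916 + 201 = 12117$)
$P + j{\left(C,144 \right)} = 12117 - - \frac{159}{2} = 12117 + \frac{159}{2} = \frac{24393}{2}$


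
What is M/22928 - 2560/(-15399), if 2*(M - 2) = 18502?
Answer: 201182627/353068272 ≈ 0.56981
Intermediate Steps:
M = 9253 (M = 2 + (½)*18502 = 2 + 9251 = 9253)
M/22928 - 2560/(-15399) = 9253/22928 - 2560/(-15399) = 9253*(1/22928) - 2560*(-1/15399) = 9253/22928 + 2560/15399 = 201182627/353068272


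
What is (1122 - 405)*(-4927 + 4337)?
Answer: -423030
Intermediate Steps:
(1122 - 405)*(-4927 + 4337) = 717*(-590) = -423030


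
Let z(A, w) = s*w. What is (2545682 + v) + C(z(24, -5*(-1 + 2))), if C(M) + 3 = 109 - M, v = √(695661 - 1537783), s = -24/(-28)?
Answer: 17820546/7 + I*√842122 ≈ 2.5458e+6 + 917.67*I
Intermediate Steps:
s = 6/7 (s = -24*(-1/28) = 6/7 ≈ 0.85714)
v = I*√842122 (v = √(-842122) = I*√842122 ≈ 917.67*I)
z(A, w) = 6*w/7
C(M) = 106 - M (C(M) = -3 + (109 - M) = 106 - M)
(2545682 + v) + C(z(24, -5*(-1 + 2))) = (2545682 + I*√842122) + (106 - 6*(-5*(-1 + 2))/7) = (2545682 + I*√842122) + (106 - 6*(-5*1)/7) = (2545682 + I*√842122) + (106 - 6*(-5)/7) = (2545682 + I*√842122) + (106 - 1*(-30/7)) = (2545682 + I*√842122) + (106 + 30/7) = (2545682 + I*√842122) + 772/7 = 17820546/7 + I*√842122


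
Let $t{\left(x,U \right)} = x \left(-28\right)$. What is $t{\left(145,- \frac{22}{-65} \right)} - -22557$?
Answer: $18497$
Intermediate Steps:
$t{\left(x,U \right)} = - 28 x$
$t{\left(145,- \frac{22}{-65} \right)} - -22557 = \left(-28\right) 145 - -22557 = -4060 + 22557 = 18497$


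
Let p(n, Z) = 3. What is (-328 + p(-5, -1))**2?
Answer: 105625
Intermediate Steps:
(-328 + p(-5, -1))**2 = (-328 + 3)**2 = (-325)**2 = 105625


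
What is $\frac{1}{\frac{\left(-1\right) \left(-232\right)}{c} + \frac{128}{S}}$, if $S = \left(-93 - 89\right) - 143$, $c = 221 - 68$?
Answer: $\frac{49725}{55816} \approx 0.89087$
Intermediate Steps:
$c = 153$ ($c = 221 - 68 = 153$)
$S = -325$ ($S = -182 - 143 = -325$)
$\frac{1}{\frac{\left(-1\right) \left(-232\right)}{c} + \frac{128}{S}} = \frac{1}{\frac{\left(-1\right) \left(-232\right)}{153} + \frac{128}{-325}} = \frac{1}{232 \cdot \frac{1}{153} + 128 \left(- \frac{1}{325}\right)} = \frac{1}{\frac{232}{153} - \frac{128}{325}} = \frac{1}{\frac{55816}{49725}} = \frac{49725}{55816}$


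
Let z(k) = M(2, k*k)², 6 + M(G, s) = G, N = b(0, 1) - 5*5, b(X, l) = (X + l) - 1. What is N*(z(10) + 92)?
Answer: -2700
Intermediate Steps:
b(X, l) = -1 + X + l
N = -25 (N = (-1 + 0 + 1) - 5*5 = 0 - 25 = -25)
M(G, s) = -6 + G
z(k) = 16 (z(k) = (-6 + 2)² = (-4)² = 16)
N*(z(10) + 92) = -25*(16 + 92) = -25*108 = -2700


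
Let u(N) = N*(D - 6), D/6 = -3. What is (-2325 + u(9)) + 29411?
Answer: 26870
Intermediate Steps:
D = -18 (D = 6*(-3) = -18)
u(N) = -24*N (u(N) = N*(-18 - 6) = N*(-24) = -24*N)
(-2325 + u(9)) + 29411 = (-2325 - 24*9) + 29411 = (-2325 - 216) + 29411 = -2541 + 29411 = 26870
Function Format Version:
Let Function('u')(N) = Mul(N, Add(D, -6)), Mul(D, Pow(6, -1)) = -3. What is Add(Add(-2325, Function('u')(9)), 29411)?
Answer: 26870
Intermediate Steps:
D = -18 (D = Mul(6, -3) = -18)
Function('u')(N) = Mul(-24, N) (Function('u')(N) = Mul(N, Add(-18, -6)) = Mul(N, -24) = Mul(-24, N))
Add(Add(-2325, Function('u')(9)), 29411) = Add(Add(-2325, Mul(-24, 9)), 29411) = Add(Add(-2325, -216), 29411) = Add(-2541, 29411) = 26870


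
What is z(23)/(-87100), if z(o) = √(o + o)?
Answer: -√46/87100 ≈ -7.7868e-5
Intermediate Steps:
z(o) = √2*√o (z(o) = √(2*o) = √2*√o)
z(23)/(-87100) = (√2*√23)/(-87100) = √46*(-1/87100) = -√46/87100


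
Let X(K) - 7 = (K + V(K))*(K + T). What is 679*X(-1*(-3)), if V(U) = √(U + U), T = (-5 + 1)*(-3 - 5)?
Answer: 76048 + 23765*√6 ≈ 1.3426e+5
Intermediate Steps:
T = 32 (T = -4*(-8) = 32)
V(U) = √2*√U (V(U) = √(2*U) = √2*√U)
X(K) = 7 + (32 + K)*(K + √2*√K) (X(K) = 7 + (K + √2*√K)*(K + 32) = 7 + (K + √2*√K)*(32 + K) = 7 + (32 + K)*(K + √2*√K))
679*X(-1*(-3)) = 679*(7 + (-1*(-3))² + 32*(-1*(-3)) + √2*(-1*(-3))^(3/2) + 32*√2*√(-1*(-3))) = 679*(7 + 3² + 32*3 + √2*3^(3/2) + 32*√2*√3) = 679*(7 + 9 + 96 + √2*(3*√3) + 32*√6) = 679*(7 + 9 + 96 + 3*√6 + 32*√6) = 679*(112 + 35*√6) = 76048 + 23765*√6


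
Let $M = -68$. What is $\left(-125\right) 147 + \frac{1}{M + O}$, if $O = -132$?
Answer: $- \frac{3675001}{200} \approx -18375.0$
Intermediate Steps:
$\left(-125\right) 147 + \frac{1}{M + O} = \left(-125\right) 147 + \frac{1}{-68 - 132} = -18375 + \frac{1}{-200} = -18375 - \frac{1}{200} = - \frac{3675001}{200}$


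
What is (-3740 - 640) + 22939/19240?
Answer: -84248261/19240 ≈ -4378.8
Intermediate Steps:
(-3740 - 640) + 22939/19240 = -4380 + 22939*(1/19240) = -4380 + 22939/19240 = -84248261/19240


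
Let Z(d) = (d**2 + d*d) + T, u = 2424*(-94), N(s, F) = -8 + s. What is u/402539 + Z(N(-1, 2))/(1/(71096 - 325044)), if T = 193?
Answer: -36289510987916/402539 ≈ -9.0152e+7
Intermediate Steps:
u = -227856
Z(d) = 193 + 2*d**2 (Z(d) = (d**2 + d*d) + 193 = (d**2 + d**2) + 193 = 2*d**2 + 193 = 193 + 2*d**2)
u/402539 + Z(N(-1, 2))/(1/(71096 - 325044)) = -227856/402539 + (193 + 2*(-8 - 1)**2)/(1/(71096 - 325044)) = -227856*1/402539 + (193 + 2*(-9)**2)/(1/(-253948)) = -227856/402539 + (193 + 2*81)/(-1/253948) = -227856/402539 + (193 + 162)*(-253948) = -227856/402539 + 355*(-253948) = -227856/402539 - 90151540 = -36289510987916/402539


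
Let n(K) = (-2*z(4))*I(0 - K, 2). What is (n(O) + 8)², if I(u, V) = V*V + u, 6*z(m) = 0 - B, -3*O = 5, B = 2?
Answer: 11236/81 ≈ 138.72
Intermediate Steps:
O = -5/3 (O = -⅓*5 = -5/3 ≈ -1.6667)
z(m) = -⅓ (z(m) = (0 - 1*2)/6 = (0 - 2)/6 = (⅙)*(-2) = -⅓)
I(u, V) = u + V² (I(u, V) = V² + u = u + V²)
n(K) = 8/3 - 2*K/3 (n(K) = (-2*(-⅓))*((0 - K) + 2²) = 2*(-K + 4)/3 = 2*(4 - K)/3 = 8/3 - 2*K/3)
(n(O) + 8)² = ((8/3 - ⅔*(-5/3)) + 8)² = ((8/3 + 10/9) + 8)² = (34/9 + 8)² = (106/9)² = 11236/81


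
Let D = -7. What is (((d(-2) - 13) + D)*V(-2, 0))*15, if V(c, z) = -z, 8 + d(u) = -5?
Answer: 0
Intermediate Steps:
d(u) = -13 (d(u) = -8 - 5 = -13)
(((d(-2) - 13) + D)*V(-2, 0))*15 = (((-13 - 13) - 7)*(-1*0))*15 = ((-26 - 7)*0)*15 = -33*0*15 = 0*15 = 0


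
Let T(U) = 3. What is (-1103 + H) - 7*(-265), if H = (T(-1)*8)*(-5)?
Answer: 632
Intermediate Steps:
H = -120 (H = (3*8)*(-5) = 24*(-5) = -120)
(-1103 + H) - 7*(-265) = (-1103 - 120) - 7*(-265) = -1223 + 1855 = 632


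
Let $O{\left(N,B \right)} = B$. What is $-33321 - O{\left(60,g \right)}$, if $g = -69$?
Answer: $-33252$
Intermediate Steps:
$-33321 - O{\left(60,g \right)} = -33321 - -69 = -33321 + 69 = -33252$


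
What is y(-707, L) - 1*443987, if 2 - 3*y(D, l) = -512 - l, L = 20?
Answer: -443809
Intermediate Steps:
y(D, l) = 514/3 + l/3 (y(D, l) = ⅔ - (-512 - l)/3 = ⅔ + (512/3 + l/3) = 514/3 + l/3)
y(-707, L) - 1*443987 = (514/3 + (⅓)*20) - 1*443987 = (514/3 + 20/3) - 443987 = 178 - 443987 = -443809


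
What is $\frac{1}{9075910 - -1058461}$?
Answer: $\frac{1}{10134371} \approx 9.8674 \cdot 10^{-8}$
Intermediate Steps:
$\frac{1}{9075910 - -1058461} = \frac{1}{9075910 + \left(-2375450 + 3433911\right)} = \frac{1}{9075910 + 1058461} = \frac{1}{10134371}$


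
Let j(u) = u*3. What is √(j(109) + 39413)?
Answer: 2*√9935 ≈ 199.35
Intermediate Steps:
j(u) = 3*u
√(j(109) + 39413) = √(3*109 + 39413) = √(327 + 39413) = √39740 = 2*√9935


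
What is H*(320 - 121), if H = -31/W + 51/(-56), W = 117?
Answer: -1532897/6552 ≈ -233.96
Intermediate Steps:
H = -7703/6552 (H = -31/117 + 51/(-56) = -31*1/117 + 51*(-1/56) = -31/117 - 51/56 = -7703/6552 ≈ -1.1757)
H*(320 - 121) = -7703*(320 - 121)/6552 = -7703/6552*199 = -1532897/6552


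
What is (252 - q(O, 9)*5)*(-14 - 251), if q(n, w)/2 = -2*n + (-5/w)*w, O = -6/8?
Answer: -76055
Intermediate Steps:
O = -¾ (O = -6*⅛ = -¾ ≈ -0.75000)
q(n, w) = -10 - 4*n (q(n, w) = 2*(-2*n + (-5/w)*w) = 2*(-2*n - 5) = 2*(-5 - 2*n) = -10 - 4*n)
(252 - q(O, 9)*5)*(-14 - 251) = (252 - (-10 - 4*(-¾))*5)*(-14 - 251) = (252 - (-10 + 3)*5)*(-265) = (252 - (-7)*5)*(-265) = (252 - 1*(-35))*(-265) = (252 + 35)*(-265) = 287*(-265) = -76055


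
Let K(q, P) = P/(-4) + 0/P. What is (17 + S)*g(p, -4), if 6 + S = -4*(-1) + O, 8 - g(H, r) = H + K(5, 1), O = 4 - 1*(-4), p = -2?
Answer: 943/4 ≈ 235.75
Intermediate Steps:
O = 8 (O = 4 + 4 = 8)
K(q, P) = -P/4 (K(q, P) = P*(-¼) + 0 = -P/4 + 0 = -P/4)
g(H, r) = 33/4 - H (g(H, r) = 8 - (H - ¼*1) = 8 - (H - ¼) = 8 - (-¼ + H) = 8 + (¼ - H) = 33/4 - H)
S = 6 (S = -6 + (-4*(-1) + 8) = -6 + (4 + 8) = -6 + 12 = 6)
(17 + S)*g(p, -4) = (17 + 6)*(33/4 - 1*(-2)) = 23*(33/4 + 2) = 23*(41/4) = 943/4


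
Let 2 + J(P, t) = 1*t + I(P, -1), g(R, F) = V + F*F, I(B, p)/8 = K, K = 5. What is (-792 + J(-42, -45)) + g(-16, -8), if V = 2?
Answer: -733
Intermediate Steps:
I(B, p) = 40 (I(B, p) = 8*5 = 40)
g(R, F) = 2 + F² (g(R, F) = 2 + F*F = 2 + F²)
J(P, t) = 38 + t (J(P, t) = -2 + (1*t + 40) = -2 + (t + 40) = -2 + (40 + t) = 38 + t)
(-792 + J(-42, -45)) + g(-16, -8) = (-792 + (38 - 45)) + (2 + (-8)²) = (-792 - 7) + (2 + 64) = -799 + 66 = -733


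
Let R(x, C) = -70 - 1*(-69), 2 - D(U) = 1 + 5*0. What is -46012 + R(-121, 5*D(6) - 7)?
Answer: -46013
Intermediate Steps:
D(U) = 1 (D(U) = 2 - (1 + 5*0) = 2 - (1 + 0) = 2 - 1*1 = 2 - 1 = 1)
R(x, C) = -1 (R(x, C) = -70 + 69 = -1)
-46012 + R(-121, 5*D(6) - 7) = -46012 - 1 = -46013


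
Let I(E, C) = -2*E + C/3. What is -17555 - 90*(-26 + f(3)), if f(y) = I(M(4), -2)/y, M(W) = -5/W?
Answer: -15270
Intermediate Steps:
I(E, C) = -2*E + C/3
f(y) = 11/(6*y) (f(y) = (-(-10)/4 + (⅓)*(-2))/y = (-(-10)/4 - ⅔)/y = (-2*(-5/4) - ⅔)/y = (5/2 - ⅔)/y = 11/(6*y))
-17555 - 90*(-26 + f(3)) = -17555 - 90*(-26 + (11/6)/3) = -17555 - 90*(-26 + (11/6)*(⅓)) = -17555 - 90*(-26 + 11/18) = -17555 - 90*(-457)/18 = -17555 - 1*(-2285) = -17555 + 2285 = -15270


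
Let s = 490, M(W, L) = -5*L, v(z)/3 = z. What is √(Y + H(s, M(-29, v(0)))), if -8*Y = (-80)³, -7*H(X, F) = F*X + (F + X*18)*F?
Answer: 80*√10 ≈ 252.98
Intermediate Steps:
v(z) = 3*z
H(X, F) = -F*X/7 - F*(F + 18*X)/7 (H(X, F) = -(F*X + (F + X*18)*F)/7 = -(F*X + (F + 18*X)*F)/7 = -(F*X + F*(F + 18*X))/7 = -F*X/7 - F*(F + 18*X)/7)
Y = 64000 (Y = -⅛*(-80)³ = -⅛*(-512000) = 64000)
√(Y + H(s, M(-29, v(0)))) = √(64000 - (-15*0)*(-15*0 + 19*490)/7) = √(64000 - (-5*0)*(-5*0 + 9310)/7) = √(64000 - ⅐*0*(0 + 9310)) = √(64000 - ⅐*0*9310) = √(64000 + 0) = √64000 = 80*√10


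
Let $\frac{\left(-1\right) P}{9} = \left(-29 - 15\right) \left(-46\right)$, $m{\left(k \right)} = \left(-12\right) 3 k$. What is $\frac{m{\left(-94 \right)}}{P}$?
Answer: $- \frac{47}{253} \approx -0.18577$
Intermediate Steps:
$m{\left(k \right)} = - 36 k$
$P = -18216$ ($P = - 9 \left(-29 - 15\right) \left(-46\right) = - 9 \left(\left(-44\right) \left(-46\right)\right) = \left(-9\right) 2024 = -18216$)
$\frac{m{\left(-94 \right)}}{P} = \frac{\left(-36\right) \left(-94\right)}{-18216} = 3384 \left(- \frac{1}{18216}\right) = - \frac{47}{253}$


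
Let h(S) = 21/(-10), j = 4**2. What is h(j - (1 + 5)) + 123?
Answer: 1209/10 ≈ 120.90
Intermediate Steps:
j = 16
h(S) = -21/10 (h(S) = 21*(-1/10) = -21/10)
h(j - (1 + 5)) + 123 = -21/10 + 123 = 1209/10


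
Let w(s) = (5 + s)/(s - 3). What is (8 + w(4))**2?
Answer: 289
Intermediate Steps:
w(s) = (5 + s)/(-3 + s)
(8 + w(4))**2 = (8 + (5 + 4)/(-3 + 4))**2 = (8 + 9/1)**2 = (8 + 1*9)**2 = (8 + 9)**2 = 17**2 = 289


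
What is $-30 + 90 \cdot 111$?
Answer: $9960$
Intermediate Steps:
$-30 + 90 \cdot 111 = -30 + 9990 = 9960$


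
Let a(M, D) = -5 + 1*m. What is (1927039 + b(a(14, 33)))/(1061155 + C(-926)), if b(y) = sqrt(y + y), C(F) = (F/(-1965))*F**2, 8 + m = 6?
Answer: 3786631635/2879192351 + 1965*I*sqrt(14)/2879192351 ≈ 1.3152 + 2.5536e-6*I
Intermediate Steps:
m = -2 (m = -8 + 6 = -2)
a(M, D) = -7 (a(M, D) = -5 + 1*(-2) = -5 - 2 = -7)
C(F) = -F**3/1965 (C(F) = (F*(-1/1965))*F**2 = (-F/1965)*F**2 = -F**3/1965)
b(y) = sqrt(2)*sqrt(y) (b(y) = sqrt(2*y) = sqrt(2)*sqrt(y))
(1927039 + b(a(14, 33)))/(1061155 + C(-926)) = (1927039 + sqrt(2)*sqrt(-7))/(1061155 - 1/1965*(-926)**3) = (1927039 + sqrt(2)*(I*sqrt(7)))/(1061155 - 1/1965*(-794022776)) = (1927039 + I*sqrt(14))/(1061155 + 794022776/1965) = (1927039 + I*sqrt(14))/(2879192351/1965) = (1927039 + I*sqrt(14))*(1965/2879192351) = 3786631635/2879192351 + 1965*I*sqrt(14)/2879192351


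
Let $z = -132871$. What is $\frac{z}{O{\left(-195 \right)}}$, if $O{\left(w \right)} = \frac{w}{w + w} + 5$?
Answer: $- \frac{265742}{11} \approx -24158.0$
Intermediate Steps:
$O{\left(w \right)} = \frac{11}{2}$ ($O{\left(w \right)} = \frac{w}{2 w} + 5 = \frac{1}{2 w} w + 5 = \frac{1}{2} + 5 = \frac{11}{2}$)
$\frac{z}{O{\left(-195 \right)}} = - \frac{132871}{\frac{11}{2}} = \left(-132871\right) \frac{2}{11} = - \frac{265742}{11}$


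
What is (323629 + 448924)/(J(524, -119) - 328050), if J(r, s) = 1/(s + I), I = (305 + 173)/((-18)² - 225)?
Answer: -8732166559/3707949249 ≈ -2.3550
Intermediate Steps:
I = 478/99 (I = 478/(324 - 225) = 478/99 ≈ 4.8283)
J(r, s) = 1/(478/99 + s) (J(r, s) = 1/(s + 478/99) = 1/(478/99 + s))
(323629 + 448924)/(J(524, -119) - 328050) = (323629 + 448924)/(99/(478 + 99*(-119)) - 328050) = 772553/(99/(478 - 11781) - 328050) = 772553/(99/(-11303) - 328050) = 772553/(99*(-1/11303) - 328050) = 772553/(-99/11303 - 328050) = 772553/(-3707949249/11303) = 772553*(-11303/3707949249) = -8732166559/3707949249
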